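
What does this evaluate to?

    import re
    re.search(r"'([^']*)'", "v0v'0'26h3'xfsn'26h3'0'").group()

The match spans [3:6] → "'0'".

"'0'"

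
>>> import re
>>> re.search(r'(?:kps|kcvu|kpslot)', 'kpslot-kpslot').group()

'kps'

`|` is ordered: at each position the engine commits to the first alternative that works.
Unlike `match`, `search` isn't anchored — it looks for the pattern anywhere in the string.
The match spans [0:3] → 'kps'.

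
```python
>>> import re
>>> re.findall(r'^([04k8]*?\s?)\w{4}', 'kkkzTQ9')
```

The pattern matches anchored at the start of the string; then zero or more of one of [04k8] (lazy), then optionally whitespace (captured); then exactly 4 of a word character.
Because the quantifier is non-greedy, it stops expanding at the earliest point where the rest of the pattern can succeed.
Walking the string: at [0:4] match 'kkkz', group 1 = ''.
One capturing group, so `findall` returns just the captured substring from the one match — 1 in all.

['']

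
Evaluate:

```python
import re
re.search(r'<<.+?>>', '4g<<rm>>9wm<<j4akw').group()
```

The match spans [2:8] → '<<rm>>'.

'<<rm>>'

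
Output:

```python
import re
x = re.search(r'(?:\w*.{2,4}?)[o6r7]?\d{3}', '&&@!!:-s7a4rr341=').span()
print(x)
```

The match spans [7:16] → 's7a4rr341'.

(7, 16)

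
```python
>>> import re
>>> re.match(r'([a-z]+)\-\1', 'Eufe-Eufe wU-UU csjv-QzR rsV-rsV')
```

None

`\1` has to match the exact text group 1 already captured.
`re.match` only tries the pattern at the start of the string.
Here position 0 doesn't satisfy it, so the call returns None.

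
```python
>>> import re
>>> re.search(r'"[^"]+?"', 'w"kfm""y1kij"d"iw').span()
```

(1, 6)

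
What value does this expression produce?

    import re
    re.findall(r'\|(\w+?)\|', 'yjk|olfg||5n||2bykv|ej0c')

['olfg', '5n', '2bykv']

Matches: at [3:9] match '|olfg|', group 1 = 'olfg'; at [9:13] match '|5n|', group 1 = '5n'; at [13:20] match '|2bykv|', group 1 = '2bykv'.
`findall` collects group 1 from each match (3 total).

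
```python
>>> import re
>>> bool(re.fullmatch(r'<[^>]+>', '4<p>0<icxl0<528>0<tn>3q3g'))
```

False

For `fullmatch`, every character of the input must be accounted for by the pattern.
Here the pattern can't cover the whole string, so the call returns None, and `bool(None)` is False.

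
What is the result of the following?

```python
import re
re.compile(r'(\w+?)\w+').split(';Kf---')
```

[';', 'K', '---']

Pattern: one or more of a word character (lazy) (captured); then one or more of a word character.
The group in the pattern means `split` returns the separators' captures alongside the pieces.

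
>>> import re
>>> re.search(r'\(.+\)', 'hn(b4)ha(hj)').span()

(2, 12)

`re.search` tries every starting position until one works.
The match spans [2:12] → '(b4)ha(hj)'.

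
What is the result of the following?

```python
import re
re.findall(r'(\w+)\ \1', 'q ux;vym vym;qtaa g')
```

The backreference `\1` re-matches whatever the first group consumed, character for character.
`findall` collects group 1 from the one match (1 total).

['vym']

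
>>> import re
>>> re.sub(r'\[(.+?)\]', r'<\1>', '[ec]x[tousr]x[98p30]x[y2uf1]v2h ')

'<ec>x<tousr>x<98p30>x<y2uf1>v2h '

The `?` after the quantifier makes it lazy — it takes as little as possible before letting the rest of the pattern try.
Matches: at [0:4] → '[ec]'; at [5:12] → '[tousr]'; at [13:20] → '[98p30]'; at [21:28] → '[y2uf1]'.
Each match is replaced using the text its own group 1 captured.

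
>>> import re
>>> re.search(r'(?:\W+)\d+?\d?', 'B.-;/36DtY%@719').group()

'.-;/36'

The match spans [1:7] → '.-;/36'.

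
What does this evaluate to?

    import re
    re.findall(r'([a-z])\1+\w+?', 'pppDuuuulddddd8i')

`\1` is not a pattern — it's the concrete string captured by group 1, re-applied verbatim.
Matches: at [0:4] match 'pppD', group 1 = 'p'; at [4:9] match 'uuuul', group 1 = 'u'; at [9:15] match 'ddddd8', group 1 = 'd'.
With a single group, `findall` returns only what that group captured — 3 items.

['p', 'u', 'd']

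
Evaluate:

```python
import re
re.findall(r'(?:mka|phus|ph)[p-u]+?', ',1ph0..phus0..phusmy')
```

['phu', 'phu']

Since nothing is captured, `findall` lists the 2 matched substrings directly.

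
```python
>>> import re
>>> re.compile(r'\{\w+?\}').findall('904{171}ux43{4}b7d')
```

['{171}', '{4}']

Since nothing is captured, `findall` lists the 2 matched substrings directly.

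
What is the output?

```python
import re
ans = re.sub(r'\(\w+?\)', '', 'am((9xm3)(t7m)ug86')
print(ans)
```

am(ug86

Matches: at [3:9] → '(9xm3)'; at [9:14] → '(t7m)'.
`sub` substitutes '' at each match site.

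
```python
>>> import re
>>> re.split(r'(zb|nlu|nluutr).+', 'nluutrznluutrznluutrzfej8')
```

Alternation tries branches left to right and keeps the first one that lets the overall match succeed at that position.
Matches to split on: at [0:25] → 'nluutrznluutrznluutrzfej8'.
Because the pattern has a capturing group, `split` also inserts each captured text between the pieces.

['', 'nlu', '']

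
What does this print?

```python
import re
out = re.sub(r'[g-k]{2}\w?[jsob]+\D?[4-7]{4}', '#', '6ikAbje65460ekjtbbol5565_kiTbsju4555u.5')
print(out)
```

6#0e#_#u.5

This matches exactly 2 of a character in [g-k]; then optionally a word character, then one or more of one of [jsob]; then optionally a non-digit, then exactly 4 of a character in [4-7].
Each match is replaced by '#'.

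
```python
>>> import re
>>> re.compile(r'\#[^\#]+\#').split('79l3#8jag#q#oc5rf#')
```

Matches to split on: at [4:10] → '#8jag#'; at [11:18] → '#oc5rf#'.
The string is cut at each match, leaving 3 pieces.

['79l3', 'q', '']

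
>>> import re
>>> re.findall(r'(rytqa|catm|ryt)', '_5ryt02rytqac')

Alternation isn't longest-match — the leftmost alternative that fits at this position is chosen.
Scanning left to right: at [2:5] match 'ryt', group 1 = 'ryt'; at [7:12] match 'rytqa', group 1 = 'rytqa'.
With a single group, `findall` returns only what that group captured — 2 items.

['ryt', 'rytqa']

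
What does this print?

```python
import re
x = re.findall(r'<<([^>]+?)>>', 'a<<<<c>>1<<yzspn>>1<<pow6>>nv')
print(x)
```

['<<c', 'yzspn', 'pow6']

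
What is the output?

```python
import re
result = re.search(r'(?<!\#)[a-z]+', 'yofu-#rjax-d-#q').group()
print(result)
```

yofu

`(?!…)`/`(?<!…)` only lets a position through if the neighbouring text does NOT match; no characters are consumed.
`re.search` tries every starting position until one works.
The match spans [0:4] → 'yofu'.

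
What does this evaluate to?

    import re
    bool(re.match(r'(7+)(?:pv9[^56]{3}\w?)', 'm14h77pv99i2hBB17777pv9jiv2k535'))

The pattern matches one or more of a literal '7' (captured); then the literal 'pv9', then exactly 3 of any character except [56], then optionally a word character (non-capturing group).
`re.match` only tries the pattern at the start of the string.
Here the string doesn't start with a match, so the call returns None, and `bool(None)` is False.

False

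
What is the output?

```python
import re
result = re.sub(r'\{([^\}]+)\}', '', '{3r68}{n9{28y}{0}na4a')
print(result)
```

na4a

Matches: at [0:6] → '{3r68}'; at [6:14] → '{n9{28y}'; at [14:17] → '{0}'.
Each match is replaced by ''.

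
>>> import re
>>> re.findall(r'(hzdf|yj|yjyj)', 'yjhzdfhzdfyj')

Scanning left to right: at [0:2] match 'yj', group 1 = 'yj'; at [2:6] match 'hzdf', group 1 = 'hzdf'; at [6:10] match 'hzdf', group 1 = 'hzdf'; at [10:12] match 'yj', group 1 = 'yj'.
With a single group, `findall` returns only what that group captured — 4 items.

['yj', 'hzdf', 'hzdf', 'yj']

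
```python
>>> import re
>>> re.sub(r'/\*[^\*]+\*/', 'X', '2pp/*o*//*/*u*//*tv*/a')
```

'2ppX/*XXa'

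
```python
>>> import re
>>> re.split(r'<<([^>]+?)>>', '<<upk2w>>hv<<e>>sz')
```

['', 'upk2w', 'hv', 'e', 'sz']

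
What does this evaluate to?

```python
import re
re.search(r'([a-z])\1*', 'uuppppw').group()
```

After group 1 captures some text, `\1` only succeeds where that same text appears again.
The match spans [0:2] → 'uu'.

'uu'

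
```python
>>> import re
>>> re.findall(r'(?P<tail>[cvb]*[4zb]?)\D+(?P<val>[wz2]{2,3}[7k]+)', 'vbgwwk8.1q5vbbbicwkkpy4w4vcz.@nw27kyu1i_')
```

This matches zero or more of one of [cvb], then optionally one of [4zb] (captured as 'tail'); then one or more of a non-digit; then 2 to 3 of one of [wz2], then one or more of one of [7k] (captured as 'val').
Walking the string: at [0:6] match 'vbgwwk', groups = ('vb', 'wwk'); at [24:35] match '4vcz.@nw27k', groups = ('4', 'w27k').
2 groups means each result is a tuple of 2 captured strings — 2 here.

[('vb', 'wwk'), ('4', 'w27k')]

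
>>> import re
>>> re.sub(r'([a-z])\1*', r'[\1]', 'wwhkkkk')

'[w][h][k]'

`\1` has to match the exact text group 1 already captured.
Matches: at [0:2] → 'ww'; at [2:3] → 'h'; at [3:7] → 'kkkk'.
Each match is replaced using the text its own group 1 captured.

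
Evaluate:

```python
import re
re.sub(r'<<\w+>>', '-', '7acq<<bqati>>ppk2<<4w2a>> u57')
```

Each match is replaced by '-'.

'7acq-ppk2- u57'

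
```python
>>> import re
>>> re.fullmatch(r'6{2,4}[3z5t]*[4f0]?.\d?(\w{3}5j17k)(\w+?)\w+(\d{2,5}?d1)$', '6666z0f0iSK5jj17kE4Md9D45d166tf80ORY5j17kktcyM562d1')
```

This matches 2 to 4 of the literal '6', then zero or more of one of [3z5t], then optionally one of [4f0]; then any character, then optionally a digit; then exactly 3 of a word character, then the literal '5j1', then the literal '7k' (captured); then one or more of a word character (lazy) (captured); then one or more of a word character; then 2 to 5 of a digit (lazy), then the literal 'd1' (captured); then anchored at the end.
For `fullmatch`, every character of the input must be accounted for by the pattern.
Here there's no way to consume every character, so the call returns None.

None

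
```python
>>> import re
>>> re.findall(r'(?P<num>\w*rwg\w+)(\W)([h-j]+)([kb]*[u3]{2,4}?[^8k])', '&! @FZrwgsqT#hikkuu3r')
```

[('FZrwgsqT', '#', 'hi', 'kkuu3')]

This matches zero or more of a word character, then the literal 'rwg', then one or more of a word character (captured as 'num'); then a non-word character (captured); then one or more of a character in [h-j] (captured); then zero or more of one of [kb], then 2 to 4 of one of [u3] (lazy), then any character except [8k] (captured).
Lazy quantifiers expand one character at a time until the remainder of the pattern can match.
Walking the string: at [4:20] match 'FZrwgsqT#hikkuu3', groups = ('FZrwgsqT', '#', 'hi', 'kkuu3').
Multiple groups make `findall` return tuples — one 4-tuple for the one match.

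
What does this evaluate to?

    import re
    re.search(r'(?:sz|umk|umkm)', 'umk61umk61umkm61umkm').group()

'umk'

The match spans [0:3] → 'umk'.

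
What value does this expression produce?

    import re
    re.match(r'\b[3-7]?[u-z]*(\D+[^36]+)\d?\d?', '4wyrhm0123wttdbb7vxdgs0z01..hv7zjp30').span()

With `match`, the pattern is implicitly anchored at the beginning.
The match spans [0:10] → '4wyrhm0123'.

(0, 10)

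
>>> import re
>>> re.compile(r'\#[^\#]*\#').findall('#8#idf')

['#8#']

`findall` yields the raw match text (1 of them) because the pattern has no groups.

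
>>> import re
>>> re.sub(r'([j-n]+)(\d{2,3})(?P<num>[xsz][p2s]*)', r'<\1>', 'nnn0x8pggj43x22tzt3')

`\1` in the replacement pulls in group 1's text for each match.

'nnn0x8pgg<j>tzt3'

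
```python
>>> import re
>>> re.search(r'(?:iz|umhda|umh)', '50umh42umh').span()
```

Unlike `match`, `search` isn't anchored — it looks for the pattern anywhere in the string.
The match spans [2:5] → 'umh'.

(2, 5)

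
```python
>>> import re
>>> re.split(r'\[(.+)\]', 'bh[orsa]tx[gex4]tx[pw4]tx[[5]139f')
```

['bh', 'orsa]tx[gex4]tx[pw4]tx[[5', '139f']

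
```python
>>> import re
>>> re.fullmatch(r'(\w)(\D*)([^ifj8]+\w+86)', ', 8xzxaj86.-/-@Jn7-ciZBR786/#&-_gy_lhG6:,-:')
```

None

`fullmatch` succeeds only if the pattern covers the string from start to end.
Here there's no way to consume every character, so the call returns None.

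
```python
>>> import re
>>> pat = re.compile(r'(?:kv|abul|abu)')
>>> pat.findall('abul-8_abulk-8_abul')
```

The regex engine tests alternatives in the order written; an earlier branch that matches wins even if a later one would match more.
No capturing groups, so `findall` returns the 3 full match strings.

['abul', 'abul', 'abul']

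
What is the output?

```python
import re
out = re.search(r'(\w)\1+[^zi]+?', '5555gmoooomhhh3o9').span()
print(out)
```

The backreference `\1` re-matches whatever the first group consumed, character for character.
`re.search` scans for the first position where the pattern succeeds.
The match spans [0:5] → '5555g'.
Captured: group 1 = '5'.

(0, 5)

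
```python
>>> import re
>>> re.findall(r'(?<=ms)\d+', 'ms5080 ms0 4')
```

['5080', '0']

The positive lookaround only admits positions where the adjacent text matches; those characters stay outside the span.
Matches: at [2:6] → '5080'; at [9:10] → '0'.
`findall` yields the raw match text (2 of them) because the pattern has no groups.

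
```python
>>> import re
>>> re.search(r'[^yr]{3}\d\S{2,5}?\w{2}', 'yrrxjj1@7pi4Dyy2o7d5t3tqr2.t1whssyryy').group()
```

Pattern: exactly 3 of any character except [yr], then a digit; then 2 to 5 of a non-whitespace character (lazy), then exactly 2 of a word character.
A `+?`/`*?`/`{m,n}?` starts at its minimum and grows only as far as needed for what follows to match.
Unlike `match`, `search` isn't anchored — it looks for the pattern anywhere in the string.
The match spans [3:11] → 'xjj1@7pi'.

'xjj1@7pi'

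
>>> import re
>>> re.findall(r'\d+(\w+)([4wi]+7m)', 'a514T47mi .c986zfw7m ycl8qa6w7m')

[('T', '47m'), ('zf', 'w7m'), ('qa6', 'w7m')]

Pattern: one or more of a digit; then one or more of a word character (captured); then one or more of one of [4wi], then the literal '7m' (captured).
With 2 capturing groups, `findall` returns a 2-tuple per match.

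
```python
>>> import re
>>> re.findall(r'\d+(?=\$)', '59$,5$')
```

['59', '5']

The positive lookaround only admits positions where the adjacent text matches; those characters stay outside the span.
No capturing groups, so `findall` returns the 2 full match strings.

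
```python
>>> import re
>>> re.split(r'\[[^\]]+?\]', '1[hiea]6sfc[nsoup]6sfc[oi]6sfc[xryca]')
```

Matches to split on: at [1:7] → '[hiea]'; at [11:18] → '[nsoup]'; at [22:26] → '[oi]'; at [30:37] → '[xryca]'.
The string is cut at each match, leaving 5 pieces.

['1', '6sfc', '6sfc', '6sfc', '']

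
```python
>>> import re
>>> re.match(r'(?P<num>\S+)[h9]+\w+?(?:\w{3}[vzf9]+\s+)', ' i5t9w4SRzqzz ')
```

This matches one or more of a non-whitespace character (captured as 'num'); then one or more of one of [h9], then one or more of a word character (lazy); then exactly 3 of a word character, then one or more of one of [vzf9], then one or more of whitespace (non-capturing group).
With `match`, the pattern is implicitly anchored at the beginning.
Here the pattern fails at index 0, so the call returns None.

None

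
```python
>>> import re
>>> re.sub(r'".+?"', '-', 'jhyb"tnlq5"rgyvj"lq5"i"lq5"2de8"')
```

'jhyb-rgyvj-i-2de8"'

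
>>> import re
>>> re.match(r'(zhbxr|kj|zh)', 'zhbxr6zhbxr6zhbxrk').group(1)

'zhbxr'

Alternation tries branches left to right and keeps the first one that lets the overall match succeed at that position.
`re.match` only tries the pattern at the start of the string.
The match spans [0:5] → 'zhbxr'.
Captured: group 1 = 'zhbxr'.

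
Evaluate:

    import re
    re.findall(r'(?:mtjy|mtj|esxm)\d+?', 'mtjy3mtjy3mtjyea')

['mtjy3', 'mtjy3']

Matches: at [0:5] → 'mtjy3'; at [5:10] → 'mtjy3'.
Since nothing is captured, `findall` lists the 2 matched substrings directly.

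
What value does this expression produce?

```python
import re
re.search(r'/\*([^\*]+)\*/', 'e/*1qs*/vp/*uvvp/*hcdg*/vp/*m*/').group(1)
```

'1qs'

The match spans [1:8] → '/*1qs*/'.
Captured: group 1 = '1qs'.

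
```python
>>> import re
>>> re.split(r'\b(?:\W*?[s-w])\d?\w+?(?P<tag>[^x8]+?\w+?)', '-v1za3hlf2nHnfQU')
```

['-', 'a3', 'hlf2nHnfQU']

The `?` after the quantifier makes it lazy — it takes as little as possible before letting the rest of the pattern try.
`re.split` interleaves the captured-group text with the surrounding fragments.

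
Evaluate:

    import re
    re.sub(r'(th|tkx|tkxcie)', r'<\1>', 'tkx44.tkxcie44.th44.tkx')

The regex engine tests alternatives in the order written; an earlier branch that matches wins even if a later one would match more.
`\1` in the replacement pulls in group 1's text for each match.

'<tkx>44.<tkx>cie44.<th>44.<tkx>'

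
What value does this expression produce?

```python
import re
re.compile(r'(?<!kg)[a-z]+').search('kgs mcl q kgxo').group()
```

'kgs'

The negative lookaround is zero-width — it rules out positions where the adjacent text would match, without consuming anything.
`re.search` scans for the first position where the pattern succeeds.
The match spans [0:3] → 'kgs'.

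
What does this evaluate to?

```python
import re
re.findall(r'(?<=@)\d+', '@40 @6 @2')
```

['40', '6', '2']

The `(?=…)`/`(?<=…)` assertion just peeks at neighbouring text; it doesn't advance the match position.
Matches: at [1:3] → '40'; at [5:6] → '6'; at [8:9] → '2'.
Since nothing is captured, `findall` lists the 3 matched substrings directly.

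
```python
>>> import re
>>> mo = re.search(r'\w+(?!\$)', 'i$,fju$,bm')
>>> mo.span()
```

The negative lookahead/lookbehind blocks any match where the forbidden context is present.
`re.search` tries every starting position until one works.
The match spans [3:5] → 'fj'.

(3, 5)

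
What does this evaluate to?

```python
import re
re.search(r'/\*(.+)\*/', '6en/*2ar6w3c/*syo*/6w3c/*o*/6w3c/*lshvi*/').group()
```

The match spans [3:41] → '/*2ar6w3c/*syo*/6w3c/*o*/6w3c/*lshvi*/'.

'/*2ar6w3c/*syo*/6w3c/*o*/6w3c/*lshvi*/'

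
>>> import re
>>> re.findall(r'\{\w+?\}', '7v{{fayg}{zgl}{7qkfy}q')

['{fayg}', '{zgl}', '{7qkfy}']

`findall` yields the raw match text (3 of them) because the pattern has no groups.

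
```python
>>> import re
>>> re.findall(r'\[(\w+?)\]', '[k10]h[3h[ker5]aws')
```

Matches: at [0:5] match '[k10]', group 1 = 'k10'; at [9:15] match '[ker5]', group 1 = 'ker5'.
Because there's exactly one group, `findall` drops the full match and keeps group 1 from each hit.

['k10', 'ker5']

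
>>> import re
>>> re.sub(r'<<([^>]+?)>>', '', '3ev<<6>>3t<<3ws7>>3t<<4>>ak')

'3ev3t3tak'

Matches: at [3:8] → '<<6>>'; at [10:18] → '<<3ws7>>'; at [20:25] → '<<4>>'.
Each match is replaced by ''.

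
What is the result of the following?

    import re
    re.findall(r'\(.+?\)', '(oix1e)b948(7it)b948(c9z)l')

Lazy quantifiers expand one character at a time until the remainder of the pattern can match.
With no groups in the pattern, `findall` gives back each whole match — 3 here.

['(oix1e)', '(7it)', '(c9z)']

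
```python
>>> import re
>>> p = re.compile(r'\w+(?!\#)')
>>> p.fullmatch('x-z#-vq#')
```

`re.fullmatch` is like wrapping the pattern in `^…$` (in single-line mode).
Here the pattern can't cover the whole string, so the call returns None.

None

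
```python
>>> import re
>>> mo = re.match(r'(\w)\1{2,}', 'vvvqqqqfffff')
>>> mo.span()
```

(0, 3)

`re.match` only tries the pattern at the start of the string.
The match spans [0:3] → 'vvv'.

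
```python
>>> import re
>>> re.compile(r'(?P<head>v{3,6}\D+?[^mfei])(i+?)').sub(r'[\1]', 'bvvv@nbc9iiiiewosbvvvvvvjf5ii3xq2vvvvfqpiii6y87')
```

Pattern: 3 to 6 of a literal 'v', then one or more of a non-digit (lazy), then any character except [mfei] (captured as 'head'); then one or more of a literal 'i' (lazy) (captured).
Matches: at [1:10] → 'vvv@nbc9i'; at [18:28] → 'vvvvvvjf5i'; at [33:41] → 'vvvvfqpi'.
Each match is replaced using the text its own group 1 captured.

'b[vvv@nbc9]iiiewosb[vvvvvvjf5]i3xq2[vvvvfqp]ii6y87'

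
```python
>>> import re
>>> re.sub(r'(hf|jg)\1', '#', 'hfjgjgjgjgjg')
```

After group 1 captures some text, `\1` only succeeds where that same text appears again.
Matches: at [2:6] → 'jgjg'; at [6:10] → 'jgjg'.
Every occurrence is swapped for '#'.

'hf##jg'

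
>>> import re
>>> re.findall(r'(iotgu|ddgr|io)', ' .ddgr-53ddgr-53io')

['ddgr', 'ddgr', 'io']

Scanning left to right: at [2:6] match 'ddgr', group 1 = 'ddgr'; at [9:13] match 'ddgr', group 1 = 'ddgr'; at [16:18] match 'io', group 1 = 'io'.
With a single group, `findall` returns only what that group captured — 3 items.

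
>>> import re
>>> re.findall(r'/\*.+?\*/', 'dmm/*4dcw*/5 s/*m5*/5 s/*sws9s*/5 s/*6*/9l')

With the lazy modifier that quantifier settles for the fewest repetitions that let the rest of the pattern succeed (the atoms after it are unaffected and can still be greedy).
Scanning left to right: at [3:11] → '/*4dcw*/'; at [14:20] → '/*m5*/'; at [23:32] → '/*sws9s*/'; at [35:40] → '/*6*/'.
`findall` yields the raw match text (4 of them) because the pattern has no groups.

['/*4dcw*/', '/*m5*/', '/*sws9s*/', '/*6*/']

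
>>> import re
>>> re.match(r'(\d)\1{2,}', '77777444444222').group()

`\1` has to match the exact text group 1 already captured.
`re.match` only tries the pattern at the start of the string.
The match spans [0:5] → '77777'.
Captured: group 1 = '7'.

'77777'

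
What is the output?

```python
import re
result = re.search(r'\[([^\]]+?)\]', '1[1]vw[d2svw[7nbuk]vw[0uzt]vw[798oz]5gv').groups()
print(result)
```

The match spans [1:4] → '[1]'.
Captured: group 1 = '1'.

('1',)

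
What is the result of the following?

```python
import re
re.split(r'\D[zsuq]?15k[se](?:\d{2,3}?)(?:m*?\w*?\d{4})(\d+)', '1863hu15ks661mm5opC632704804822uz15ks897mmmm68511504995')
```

['1863', '04804822', '', '1504995', '']

With a capturing group present, the delimiter's captured portion is kept in the result list.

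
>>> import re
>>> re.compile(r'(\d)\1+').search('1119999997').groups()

The backreference `\1` re-matches whatever the first group consumed, character for character.
Unlike `match`, `search` isn't anchored — it looks for the pattern anywhere in the string.
The match spans [0:3] → '111'.
Captured: group 1 = '1'.

('1',)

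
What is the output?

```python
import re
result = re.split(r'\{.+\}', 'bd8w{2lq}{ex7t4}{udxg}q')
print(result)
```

Matches to split on: at [4:22] → '{2lq}{ex7t4}{udxg}'.
The string is cut at each match, leaving 2 pieces.

['bd8w', 'q']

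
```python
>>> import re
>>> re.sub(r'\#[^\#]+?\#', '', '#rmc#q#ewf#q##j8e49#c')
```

'qq#c'

Matches: at [0:5] → '#rmc#'; at [6:11] → '#ewf#'; at [13:20] → '#j8e49#'.
`sub` substitutes '' at each match site.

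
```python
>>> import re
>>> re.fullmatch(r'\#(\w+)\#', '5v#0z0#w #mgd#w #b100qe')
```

None

`re.fullmatch` requires the pattern to consume the entire string.
Here the pattern can't cover the whole string, so the call returns None.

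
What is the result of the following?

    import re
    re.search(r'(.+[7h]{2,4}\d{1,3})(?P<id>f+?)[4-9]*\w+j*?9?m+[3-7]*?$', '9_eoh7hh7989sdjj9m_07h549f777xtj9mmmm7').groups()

('9_eoh7hh7989sdjj9m_07h549', 'f')

The pattern matches one or more of any character, then 2 to 4 of one of [7h], then 1 to 3 of a digit (captured); then one or more of a literal 'f' (lazy) (captured as 'id'); then zero or more of a character in [4-9], then one or more of a word character, then zero or more of the literal 'j' (lazy); then optionally the literal '9', then one or more of the literal 'm', then zero or more of a character in [3-7] (lazy); then anchored at the end.
`search` walks the string left to right and returns the first match it finds.
The match spans [0:38] → '9_eoh7hh7989sdjj9m_07h549f777xtj9mmmm7'.
Captured: group 1 = '9_eoh7hh7989sdjj9m_07h549', group 2 = 'f'.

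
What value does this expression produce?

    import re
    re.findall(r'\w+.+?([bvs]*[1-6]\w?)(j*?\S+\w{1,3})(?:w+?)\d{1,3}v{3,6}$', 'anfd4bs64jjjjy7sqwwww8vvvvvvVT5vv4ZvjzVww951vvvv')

The pattern matches one or more of a word character; then one or more of any character (lazy); then zero or more of one of [bvs], then a character in [1-6], then optionally a word character (captured); then zero or more of a literal 'j' (lazy), then one or more of a non-whitespace character, then 1 to 3 of a word character (captured); then one or more of a literal 'w' (lazy) (non-capturing group); then 1 to 3 of a digit, then 3 to 6 of a literal 'v'; then anchored at the end.
Matches: at [0:48] match 'anfd4bs64jjjjy7sqwwww8vvvvvvVT5vv4ZvjzVww951vvvv', groups = ('4Z', 'vjzVw').
Multiple groups make `findall` return tuples — one 2-tuple for the one match.

[('4Z', 'vjzVw')]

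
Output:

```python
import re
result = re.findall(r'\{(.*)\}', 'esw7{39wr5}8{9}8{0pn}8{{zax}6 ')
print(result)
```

Matches: at [4:28] match '{39wr5}8{9}8{0pn}8{{zax}', group 1 = '39wr5}8{9}8{0pn}8{{zax'.
`findall` collects group 1 from the one match (1 total).

['39wr5}8{9}8{0pn}8{{zax']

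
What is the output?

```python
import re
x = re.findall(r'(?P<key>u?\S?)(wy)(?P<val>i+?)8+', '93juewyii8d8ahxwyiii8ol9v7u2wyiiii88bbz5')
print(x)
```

The pattern matches optionally the literal 'u', then optionally a non-whitespace character (captured as 'key'); then a literal 'w', then a literal 'y' (captured); then one or more of a literal 'i' (lazy) (captured as 'val'); then one or more of a literal '8'.
Scanning left to right: at [3:10] match 'uewyii8', groups = ('ue', 'wy', 'ii'); at [14:21] match 'xwyiii8', groups = ('x', 'wy', 'iii'); at [26:36] match 'u2wyiiii88', groups = ('u2', 'wy', 'iiii').
Multiple groups make `findall` return tuples — one 3-tuple for each match.

[('ue', 'wy', 'ii'), ('x', 'wy', 'iii'), ('u2', 'wy', 'iiii')]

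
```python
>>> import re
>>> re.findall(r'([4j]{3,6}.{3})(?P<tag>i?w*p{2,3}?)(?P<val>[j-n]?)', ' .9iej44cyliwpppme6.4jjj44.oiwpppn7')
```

[('j44cyl', 'iwpp', ''), ('4jjj44.oi', 'wpp', '')]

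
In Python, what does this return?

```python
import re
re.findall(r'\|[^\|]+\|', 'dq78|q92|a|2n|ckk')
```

['|q92|', '|2n|']

Scanning left to right: at [4:9] → '|q92|'; at [10:14] → '|2n|'.
`findall` yields the raw match text (2 of them) because the pattern has no groups.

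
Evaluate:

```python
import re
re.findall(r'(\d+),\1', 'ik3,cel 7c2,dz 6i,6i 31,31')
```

`\1` is not a pattern — it's the concrete string captured by group 1, re-applied verbatim.
One capturing group, so `findall` returns just the captured substring from the one match — 1 in all.

['31']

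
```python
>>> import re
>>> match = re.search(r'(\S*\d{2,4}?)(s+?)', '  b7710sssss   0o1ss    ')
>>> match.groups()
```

('b7710', 's')

The match spans [2:8] → 'b7710s'.
Captured: group 1 = 'b7710', group 2 = 's'.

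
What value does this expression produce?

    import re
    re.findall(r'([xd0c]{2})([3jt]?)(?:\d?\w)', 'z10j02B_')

The pattern matches exactly 2 of one of [xd0c] (captured); then optionally one of [3jt] (captured); then optionally a digit, then a word character (non-capturing group).
Multiple groups make `findall` return tuples — one 2-tuple for each match.
Nothing in the string satisfies the pattern, so the list is empty.

[]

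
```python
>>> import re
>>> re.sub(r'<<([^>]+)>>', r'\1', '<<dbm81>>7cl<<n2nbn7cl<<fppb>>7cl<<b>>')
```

Matches: at [0:9] → '<<dbm81>>'; at [12:30] → '<<n2nbn7cl<<fppb>>'; at [33:38] → '<<b>>'.
Each match is replaced using the text its own group 1 captured.

'dbm817cln2nbn7cl<<fppb7clb'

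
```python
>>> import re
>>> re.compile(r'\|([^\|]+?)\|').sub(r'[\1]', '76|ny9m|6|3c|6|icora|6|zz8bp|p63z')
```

'76[ny9m]6[3c]6[icora]6[zz8bp]p63z'

Matches: at [2:8] → '|ny9m|'; at [9:13] → '|3c|'; at [14:21] → '|icora|'; at [22:29] → '|zz8bp|'.
`\1` in the replacement pulls in group 1's text for each match.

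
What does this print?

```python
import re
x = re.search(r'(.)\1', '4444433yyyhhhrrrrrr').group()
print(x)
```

44

The backreference `\1` re-matches whatever the first group consumed, character for character.
Unlike `match`, `search` isn't anchored — it looks for the pattern anywhere in the string.
The match spans [0:2] → '44'.
Captured: group 1 = '4'.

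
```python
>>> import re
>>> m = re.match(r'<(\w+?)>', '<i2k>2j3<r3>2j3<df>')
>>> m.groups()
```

`match` is anchored at position 0; if the pattern doesn't fit there, it returns None.
The match spans [0:5] → '<i2k>'.
Captured: group 1 = 'i2k'.

('i2k',)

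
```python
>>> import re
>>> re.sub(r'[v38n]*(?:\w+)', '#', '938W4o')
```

'#'

The pattern matches zero or more of one of [v38n]; then one or more of a word character (non-capturing group).
Matches: at [0:6] → '938W4o'.
`sub` substitutes '#' at each match site.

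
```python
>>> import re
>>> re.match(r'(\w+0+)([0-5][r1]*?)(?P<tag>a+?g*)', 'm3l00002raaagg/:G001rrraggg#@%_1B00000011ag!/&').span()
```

(0, 10)

`match` is anchored at position 0; if the pattern doesn't fit there, it returns None.
The match spans [0:10] → 'm3l00002ra'.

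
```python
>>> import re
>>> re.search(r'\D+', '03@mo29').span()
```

(2, 5)

The match spans [2:5] → '@mo'.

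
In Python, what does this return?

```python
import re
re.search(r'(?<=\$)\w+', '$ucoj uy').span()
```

(1, 5)

Because the assertion is zero-width, the text it checks is not consumed and won't appear in the result.
The match spans [1:5] → 'ucoj'.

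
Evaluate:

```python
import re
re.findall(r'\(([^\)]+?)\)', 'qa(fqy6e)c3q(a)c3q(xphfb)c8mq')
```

`findall` collects group 1 from each match (3 total).

['fqy6e', 'a', 'xphfb']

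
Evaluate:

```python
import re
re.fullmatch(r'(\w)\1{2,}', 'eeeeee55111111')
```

`\1` is not a pattern — it's the concrete string captured by group 1, re-applied verbatim.
`fullmatch` succeeds only if the pattern covers the string from start to end.
Here the pattern can't cover the whole string, so the call returns None.

None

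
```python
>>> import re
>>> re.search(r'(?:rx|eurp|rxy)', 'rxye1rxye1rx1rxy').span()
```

(0, 2)

`|` is ordered: at each position the engine commits to the first alternative that works.
`re.search` tries every starting position until one works.
The match spans [0:2] → 'rx'.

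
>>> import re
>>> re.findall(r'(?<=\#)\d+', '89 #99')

The positive lookaround only admits positions where the adjacent text matches; those characters stay outside the span.
`findall` yields the raw match text (1 of them) because the pattern has no groups.

['99']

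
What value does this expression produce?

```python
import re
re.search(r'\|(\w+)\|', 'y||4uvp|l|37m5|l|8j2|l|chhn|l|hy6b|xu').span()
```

The match spans [2:8] → '|4uvp|'.

(2, 8)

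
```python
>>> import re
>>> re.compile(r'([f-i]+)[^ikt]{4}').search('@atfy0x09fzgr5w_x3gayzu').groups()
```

The match spans [3:8] → 'fy0x0'.
Captured: group 1 = 'f'.

('f',)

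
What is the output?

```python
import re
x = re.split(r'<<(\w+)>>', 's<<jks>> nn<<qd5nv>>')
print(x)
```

['s', 'jks', ' nn', 'qd5nv', '']

Matches to split on: at [1:8] → '<<jks>>'; at [11:20] → '<<qd5nv>>'.
With a capturing group present, the delimiter's captured portion is kept in the result list.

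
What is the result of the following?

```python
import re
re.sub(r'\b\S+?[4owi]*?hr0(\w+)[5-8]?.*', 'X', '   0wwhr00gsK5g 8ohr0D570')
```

Pattern: a word boundary (`\b`, zero-width); then one or more of a non-whitespace character (lazy), then zero or more of one of [4owi] (lazy), then the literal 'hr0'; then one or more of a word character (captured); then optionally a character in [5-8], then zero or more of any character.
Each match is replaced by 'X'.

'   X'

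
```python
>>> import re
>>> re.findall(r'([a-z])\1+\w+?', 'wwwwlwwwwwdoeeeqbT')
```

A backreference is literal: `\1` must see the identical characters the first group matched.
Walking the string: at [0:5] match 'wwwwl', group 1 = 'w'; at [5:11] match 'wwwwwd', group 1 = 'w'; at [12:16] match 'eeeq', group 1 = 'e'.
Because there's exactly one group, `findall` drops the full match and keeps group 1 from each hit.

['w', 'w', 'e']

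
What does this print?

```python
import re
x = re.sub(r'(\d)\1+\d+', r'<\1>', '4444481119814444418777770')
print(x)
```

The backreference `\1` re-matches whatever the first group consumed, character for character.
The replacement refers to a captured group, so each match is rewritten using its own captured text.

<4>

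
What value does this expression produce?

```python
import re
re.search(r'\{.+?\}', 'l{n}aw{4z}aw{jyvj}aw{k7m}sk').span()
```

(1, 4)

A non-greedy quantifier consumes as few characters as it can — just enough that the remainder of the pattern still matches from where it stops; whatever follows it matches normally.
The match spans [1:4] → '{n}'.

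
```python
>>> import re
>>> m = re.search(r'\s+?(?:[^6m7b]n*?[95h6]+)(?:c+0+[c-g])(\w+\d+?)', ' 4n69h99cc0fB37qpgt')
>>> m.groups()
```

The pattern matches one or more of whitespace (lazy); then any character except [6m7b], then zero or more of the literal 'n' (lazy), then one or more of one of [95h6] (non-capturing group); then one or more of a literal 'c', then one or more of the literal '0', then a character in [c-g] (non-capturing group); then one or more of a word character, then one or more of a digit (lazy) (captured).
Unlike `match`, `search` isn't anchored — it looks for the pattern anywhere in the string.
The match spans [0:15] → ' 4n69h99cc0fB37'.
Captured: group 1 = 'B37'.

('B37',)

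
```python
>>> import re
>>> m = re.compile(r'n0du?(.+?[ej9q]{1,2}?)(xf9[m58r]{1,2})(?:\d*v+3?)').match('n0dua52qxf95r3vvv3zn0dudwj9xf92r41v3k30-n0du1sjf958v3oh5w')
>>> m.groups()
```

('a52q', 'xf95r')

The match spans [0:18] → 'n0dua52qxf95r3vvv3'.
Captured: group 1 = 'a52q', group 2 = 'xf95r'.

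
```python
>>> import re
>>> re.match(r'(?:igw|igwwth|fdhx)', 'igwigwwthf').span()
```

(0, 3)

`re.match` only tries the pattern at the start of the string.
The match spans [0:3] → 'igw'.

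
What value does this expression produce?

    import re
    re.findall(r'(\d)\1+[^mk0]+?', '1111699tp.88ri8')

`\1` has to match the exact text group 1 already captured.
Matches: at [0:5] match '11116', group 1 = '1'; at [5:8] match '99t', group 1 = '9'; at [10:13] match '88r', group 1 = '8'.
Because there's exactly one group, `findall` drops the full match and keeps group 1 from each hit.

['1', '9', '8']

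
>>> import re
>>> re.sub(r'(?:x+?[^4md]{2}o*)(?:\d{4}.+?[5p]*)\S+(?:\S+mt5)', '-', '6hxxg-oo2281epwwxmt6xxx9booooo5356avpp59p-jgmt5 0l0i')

Each match is replaced by '-'.

'6h- 0l0i'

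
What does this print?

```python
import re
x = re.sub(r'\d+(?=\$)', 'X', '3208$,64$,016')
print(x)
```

X$,X$,016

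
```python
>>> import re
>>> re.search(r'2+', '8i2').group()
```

'2'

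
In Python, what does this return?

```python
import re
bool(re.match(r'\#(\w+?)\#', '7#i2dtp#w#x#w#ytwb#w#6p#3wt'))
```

False

With `match`, the pattern is implicitly anchored at the beginning.
Here position 0 doesn't satisfy it, so the call returns None, and `bool(None)` is False.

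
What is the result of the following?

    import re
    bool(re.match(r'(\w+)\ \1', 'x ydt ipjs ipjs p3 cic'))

`\1` is not a pattern — it's the concrete string captured by group 1, re-applied verbatim.
`match` is anchored at position 0; if the pattern doesn't fit there, it returns None.
Here the string doesn't start with a match, so the call returns None, and `bool(None)` is False.

False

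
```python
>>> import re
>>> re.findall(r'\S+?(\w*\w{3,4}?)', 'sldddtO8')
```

['ldddtO8']

Lazy quantifiers expand one character at a time until the remainder of the pattern can match.
One capturing group, so `findall` returns just the captured substring from the one match — 1 in all.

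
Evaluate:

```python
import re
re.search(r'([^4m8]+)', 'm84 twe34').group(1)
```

The match spans [3:8] → ' twe3'.
Captured: group 1 = ' twe3'.

' twe3'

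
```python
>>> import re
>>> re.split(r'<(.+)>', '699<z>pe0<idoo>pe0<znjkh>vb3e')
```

Matches to split on: at [3:25] → '<z>pe0<idoo>pe0<znjkh>'.
The group in the pattern means `split` returns the separators' captures alongside the pieces.

['699', 'z>pe0<idoo>pe0<znjkh', 'vb3e']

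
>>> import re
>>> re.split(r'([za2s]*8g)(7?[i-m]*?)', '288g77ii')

['28', '8g', '7', '7ii']

With a capturing group present, the delimiter's captured portion is kept in the result list.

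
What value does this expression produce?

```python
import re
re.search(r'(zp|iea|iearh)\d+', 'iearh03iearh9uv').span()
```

(0, 7)

`re.search` tries every starting position until one works.
The match spans [0:7] → 'iearh03'.
Captured: group 1 = 'iearh'.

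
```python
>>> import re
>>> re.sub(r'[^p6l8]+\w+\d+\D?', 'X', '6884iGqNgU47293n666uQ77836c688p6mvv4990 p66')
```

'688Xp66'

This matches one or more of any character except [p6l8]; then one or more of a word character; then one or more of a digit, then optionally a non-digit.
Matches: at [3:40] → '4iGqNgU47293n666uQ77836c688p6mvv4990 '.
`sub` substitutes 'X' at each match site.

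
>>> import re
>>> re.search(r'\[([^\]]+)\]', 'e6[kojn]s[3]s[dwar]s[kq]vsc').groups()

('kojn',)

`re.search` scans for the first position where the pattern succeeds.
The match spans [2:8] → '[kojn]'.
Captured: group 1 = 'kojn'.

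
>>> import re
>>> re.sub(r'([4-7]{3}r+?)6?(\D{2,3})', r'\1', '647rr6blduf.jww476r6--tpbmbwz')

'647rruf.jww476rpbmbwz'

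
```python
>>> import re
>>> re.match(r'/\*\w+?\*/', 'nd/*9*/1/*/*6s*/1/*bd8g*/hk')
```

None

`re.match` won't scan ahead — the pattern has to work from the very first character.
Here position 0 doesn't satisfy it, so the call returns None.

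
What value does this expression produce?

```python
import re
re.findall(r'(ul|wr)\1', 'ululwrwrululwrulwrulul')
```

The backreference `\1` re-matches whatever the first group consumed, character for character.
Walking the string: at [0:4] match 'ulul', group 1 = 'ul'; at [4:8] match 'wrwr', group 1 = 'wr'; at [8:12] match 'ulul', group 1 = 'ul'; at [18:22] match 'ulul', group 1 = 'ul'.
Because there's exactly one group, `findall` drops the full match and keeps group 1 from each hit.

['ul', 'wr', 'ul', 'ul']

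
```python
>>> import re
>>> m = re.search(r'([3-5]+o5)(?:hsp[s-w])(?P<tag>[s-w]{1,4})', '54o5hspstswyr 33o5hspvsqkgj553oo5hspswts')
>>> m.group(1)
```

'54o5'

The pattern matches one or more of a character in [3-5], then the literal 'o5' (captured); then the literal 'hsp', then a character in [s-w] (non-capturing group); then 1 to 4 of a character in [s-w] (captured as 'tag').
`search` walks the string left to right and returns the first match it finds.
The match spans [0:11] → '54o5hspstsw'.
Captured: group 1 = '54o5', group 2 = 'tsw'.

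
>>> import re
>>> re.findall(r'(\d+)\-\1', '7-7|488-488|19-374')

A backreference is literal: `\1` must see the identical characters the first group matched.
Scanning left to right: at [0:3] match '7-7', group 1 = '7'; at [4:11] match '488-488', group 1 = '488'.
One capturing group, so `findall` returns just the captured substring from each match — 2 in all.

['7', '488']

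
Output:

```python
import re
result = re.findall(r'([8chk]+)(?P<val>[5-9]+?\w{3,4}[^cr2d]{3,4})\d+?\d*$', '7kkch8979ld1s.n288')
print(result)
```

[('kkch8', '979ld1s.n')]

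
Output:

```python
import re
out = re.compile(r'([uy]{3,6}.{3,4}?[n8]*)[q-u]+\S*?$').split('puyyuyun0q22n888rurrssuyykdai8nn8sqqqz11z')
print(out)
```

['p', 'uyyuyun0', '']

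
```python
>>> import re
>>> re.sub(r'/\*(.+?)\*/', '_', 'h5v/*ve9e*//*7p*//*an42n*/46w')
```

'h5v___46w'

The `?` after the quantifier makes it lazy — it takes as little as possible before letting the rest of the pattern try.
Every occurrence is swapped for '_'.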